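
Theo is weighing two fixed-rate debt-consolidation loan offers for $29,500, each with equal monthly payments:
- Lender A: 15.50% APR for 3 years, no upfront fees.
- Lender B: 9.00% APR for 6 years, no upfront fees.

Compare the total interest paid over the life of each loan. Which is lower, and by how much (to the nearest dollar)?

Lender A by $1,211

Lender A: monthly rate = 15.5%/12 = 0.0129167; payment = 29,500 × 0.0129167 / (1 − (1+0.0129167)^−36) = $1,029.87.
Total interest on Lender A = 36 × $1,029.87 − $29,500 = $7,575.32.
Lender B: at 9.00% the monthly rate is 0.0075000, so the payment is 29,500 × 0.0075000 / (1 − 1.0075000^−72) = $531.75.
Total interest on Lender B = 72 × $531.75 − $29,500 = $8,786.00.
Lender A is lower by $1,210.68.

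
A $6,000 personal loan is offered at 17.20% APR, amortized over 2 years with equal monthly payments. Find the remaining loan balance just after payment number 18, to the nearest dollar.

$1,697

With monthly rate i = 17.2%/12 = 0.0143333, the balance after k of n payments is P · [(1+i)^n − (1+i)^k] / [(1+i)^n − 1].
(1+0.0143333)^24 = 1.40713817 and (1+0.0143333)^18 = 1.29197038, so the balance is 6,000 × (1.40713817 − 1.29197038) / (1.40713817 − 1) = $1,697.23.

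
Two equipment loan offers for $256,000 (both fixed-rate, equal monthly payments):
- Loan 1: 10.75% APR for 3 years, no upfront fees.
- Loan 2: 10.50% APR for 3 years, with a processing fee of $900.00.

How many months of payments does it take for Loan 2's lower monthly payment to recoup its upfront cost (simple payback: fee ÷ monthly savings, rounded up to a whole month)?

Loan 1: monthly rate = 10.75%/12 = 0.0089583; payment = 256,000 × 0.0089583 / (1 − (1+0.0089583)^−36) = $8,350.84.
Loan 2: monthly rate = 10.5%/12 = 0.0087500; payment = 256,000 × 0.0087500 / (1 − (1+0.0087500)^−36) = $8,320.63.
Monthly savings = $8,350.84 − $8,320.63 = $30.21.
Break-even = $900.00 / $30.21 = 29.79 → 30 months.

30 months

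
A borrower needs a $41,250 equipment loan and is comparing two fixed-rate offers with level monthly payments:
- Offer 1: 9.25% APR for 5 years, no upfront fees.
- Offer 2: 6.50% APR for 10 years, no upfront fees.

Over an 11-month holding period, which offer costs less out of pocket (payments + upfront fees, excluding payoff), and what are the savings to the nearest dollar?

Offer 2 by $4,322

Offer 1: monthly rate = 9.25%/12 = 0.0077083; payment = 41,250 × 0.0077083 / (1 − (1+0.0077083)^−60) = $861.30.
Offer 2: at 6.50% the monthly rate is 0.0054167, so the payment is 41,250 × 0.0054167 / (1 − 1.0054167^−120) = $468.39.
Over 11 months: Offer 1 costs 11 × $861.30 = $9,474.30; Offer 2 costs 11 × $468.39 = $5,152.29.
Offer 2 is cheaper by $9,474.30 − $5,152.29 = $4,322.01.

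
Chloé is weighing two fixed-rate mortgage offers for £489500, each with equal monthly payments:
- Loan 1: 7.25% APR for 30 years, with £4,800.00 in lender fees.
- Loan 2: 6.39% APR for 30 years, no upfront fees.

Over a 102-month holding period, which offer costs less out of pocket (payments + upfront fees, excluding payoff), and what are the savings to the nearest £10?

Loan 1: monthly rate = 7.25%/12 = 0.0060417; payment = 489,500 × 0.0060417 / (1 − (1+0.0060417)^−360) = £3,339.25.
Loan 2: monthly rate = 6.39%/12 = 0.0053250; payment = 489,500 × 0.0053250 / (1 − (1+0.0053250)^−360) = £3,058.65.
Over 102 months: Loan 1 costs 102 × £3,339.25 + £4,800.00 = £345,403.50; Loan 2 costs 102 × £3,058.65 = £311,982.30.
Loan 2 is cheaper by £345,403.50 − £311,982.30 = £33,421.20.

Loan 2 by £33,420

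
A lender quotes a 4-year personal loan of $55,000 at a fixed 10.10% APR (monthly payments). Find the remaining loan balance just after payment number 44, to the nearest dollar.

With monthly rate i = 10.1%/12 = 0.0084167, the balance after k of n payments is P · [(1+i)^n − (1+i)^k] / [(1+i)^n − 1].
(1+0.0084167)^48 = 1.49527377 and (1+0.0084167)^44 = 1.44597457, so the balance is 55,000 × (1.49527377 − 1.44597457) / (1.49527377 − 1) = $5,474.66.

$5,475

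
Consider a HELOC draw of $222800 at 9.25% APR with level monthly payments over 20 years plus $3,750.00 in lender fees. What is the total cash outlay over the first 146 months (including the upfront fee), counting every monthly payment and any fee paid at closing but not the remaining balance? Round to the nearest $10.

At 9.25% the monthly rate is 0.0077083, so the payment is 222,800 × 0.0077083 / (1 − 1.0077083^−240) = $2,040.55.
Total outlay = 146 × $2,040.55 + $3,750.00 = $301,670.30.

$301,670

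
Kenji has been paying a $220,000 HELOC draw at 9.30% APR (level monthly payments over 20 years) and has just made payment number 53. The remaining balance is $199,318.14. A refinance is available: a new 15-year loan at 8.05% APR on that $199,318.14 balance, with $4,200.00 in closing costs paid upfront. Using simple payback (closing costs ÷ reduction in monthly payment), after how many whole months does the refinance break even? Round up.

Current payment = 220,000 × 9.3%/12 / (1 − (1+0.0077500)^−240) = $2,022.04.
Refinanced payment = 199,318.14 × 0.0067083 / (1 − (1+0.0067083)^−180) = $1,910.55.
Monthly savings = $2,022.04 − $1,910.55 = $111.49.
Break-even = $4,200.00 / $111.49 = 37.67 → 38 months.

38 months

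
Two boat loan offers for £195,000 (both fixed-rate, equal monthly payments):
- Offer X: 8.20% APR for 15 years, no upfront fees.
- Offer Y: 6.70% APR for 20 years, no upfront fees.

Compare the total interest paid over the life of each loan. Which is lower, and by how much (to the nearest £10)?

Offer X by £14,960

Offer X: at 8.20% the monthly rate is 0.0068333, so the payment is 195,000 × 0.0068333 / (1 − 1.0068333^−180) = £1,886.11.
Total interest on Offer X = 180 × £1,886.11 − £195,000 = £144,499.80.
Offer Y: monthly rate = 6.7%/12 = 0.0055833; payment = 195,000 × 0.0055833 / (1 − (1+0.0055833)^−240) = £1,476.92.
Total interest on Offer Y = 240 × £1,476.92 − £195,000 = £159,460.80.
Offer X is lower by £14,961.00.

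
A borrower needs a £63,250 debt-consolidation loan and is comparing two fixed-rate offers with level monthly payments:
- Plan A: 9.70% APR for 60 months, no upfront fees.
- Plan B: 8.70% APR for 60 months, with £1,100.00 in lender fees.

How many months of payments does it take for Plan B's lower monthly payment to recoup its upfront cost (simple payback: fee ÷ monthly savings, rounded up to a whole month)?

Plan A: at 9.70% the monthly rate is 0.0080833, so the payment is 63,250 × 0.0080833 / (1 − 1.0080833^−60) = £1,334.56.
Plan B: at 8.70% the monthly rate is 0.0072500, so the payment is 63,250 × 0.0072500 / (1 − 1.0072500^−60) = £1,303.78.
Monthly savings = £1,334.56 − £1,303.78 = £30.78.
Break-even = £1,100.00 / £30.78 = 35.74 → 36 months.

36 months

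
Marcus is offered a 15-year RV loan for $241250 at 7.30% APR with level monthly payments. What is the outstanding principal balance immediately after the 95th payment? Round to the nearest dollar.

With monthly rate i = 7.3%/12 = 0.0060833, the balance after k of n payments is P · [(1+i)^n − (1+i)^k] / [(1+i)^n − 1].
(1+0.0060833)^180 = 2.97928346 and (1+0.0060833)^95 = 1.77920375, so the balance is 241,250 × (2.97928346 − 1.77920375) / (2.97928346 − 1) = $146,274.77.

$146,275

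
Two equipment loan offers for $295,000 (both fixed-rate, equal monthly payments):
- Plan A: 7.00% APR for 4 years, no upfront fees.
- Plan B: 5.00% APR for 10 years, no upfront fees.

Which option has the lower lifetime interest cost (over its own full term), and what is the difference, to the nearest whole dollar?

Plan A: at 7.00% the monthly rate is 0.0058333, so the payment is 295,000 × 0.0058333 / (1 − 1.0058333^−48) = $7,064.14.
Total interest on Plan A = 48 × $7,064.14 − $295,000 = $44,078.72.
Plan B: at 5.00% the monthly rate is 0.0041667, so the payment is 295,000 × 0.0041667 / (1 − 1.0041667^−120) = $3,128.93.
Total interest on Plan B = 120 × $3,128.93 − $295,000 = $80,471.60.
Plan A is lower by $36,392.88.

Plan A by $36,393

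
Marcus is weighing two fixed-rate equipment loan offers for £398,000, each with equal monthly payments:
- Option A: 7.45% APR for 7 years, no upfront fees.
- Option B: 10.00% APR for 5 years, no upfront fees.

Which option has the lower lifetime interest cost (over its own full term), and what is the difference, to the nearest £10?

Option A: monthly rate = 7.45%/12 = 0.0062083; payment = 398,000 × 0.0062083 / (1 − (1+0.0062083)^−84) = £6,094.82.
Total interest on Option A = 84 × £6,094.82 − £398,000 = £113,964.88.
Option B: at 10.00% the monthly rate is 0.0083333, so the payment is 398,000 × 0.0083333 / (1 − 1.0083333^−60) = £8,456.32.
Total interest on Option B = 60 × £8,456.32 − £398,000 = £109,379.20.
Option B is lower by £4,585.68.

Option B by £4,590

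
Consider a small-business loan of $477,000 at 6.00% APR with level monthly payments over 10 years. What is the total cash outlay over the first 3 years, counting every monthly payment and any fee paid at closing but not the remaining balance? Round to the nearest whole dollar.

$190,644

At 6.00% the monthly rate is 0.0050000, so the payment is 477,000 × 0.0050000 / (1 − 1.0050000^−120) = $5,295.68.
Total outlay = 36 × $5,295.68 = $190,644.48.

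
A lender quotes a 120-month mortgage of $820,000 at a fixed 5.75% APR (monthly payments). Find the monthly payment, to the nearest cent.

Monthly rate = 5.75%/12 = 0.0047917; payment = 820,000 × 0.0047917 / (1 − (1+0.0047917)^−120) = $9,001.08.

$9,001.08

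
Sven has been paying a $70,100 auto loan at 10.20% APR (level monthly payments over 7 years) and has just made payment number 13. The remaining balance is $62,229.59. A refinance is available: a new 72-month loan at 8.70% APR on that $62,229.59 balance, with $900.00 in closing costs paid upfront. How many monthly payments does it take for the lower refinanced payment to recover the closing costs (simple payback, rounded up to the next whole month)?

16 months

Current payment = 70,100 × 10.2%/12 / (1 − (1+0.0085000)^−84) = $1,171.00.
Refinanced payment = 62,229.59 × 0.0072500 / (1 − (1+0.0072500)^−72) = $1,112.48.
Monthly savings = $1,171.00 − $1,112.48 = $58.52.
Break-even = $900.00 / $58.52 = 15.38 → 16 months.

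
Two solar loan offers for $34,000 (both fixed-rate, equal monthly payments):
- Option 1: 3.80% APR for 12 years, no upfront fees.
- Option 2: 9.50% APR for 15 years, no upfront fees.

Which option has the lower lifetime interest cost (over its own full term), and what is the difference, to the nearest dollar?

Option 1 by $21,515

Option 1: at 3.80% the monthly rate is 0.0031667, so the payment is 34,000 × 0.0031667 / (1 − 1.0031667^−144) = $294.39.
Total interest on Option 1 = 144 × $294.39 − $34,000 = $8,392.16.
Option 2: monthly rate = 9.5%/12 = 0.0079167; payment = 34,000 × 0.0079167 / (1 − (1+0.0079167)^−180) = $355.04.
Total interest on Option 2 = 180 × $355.04 − $34,000 = $29,907.20.
Option 1 is lower by $21,515.04.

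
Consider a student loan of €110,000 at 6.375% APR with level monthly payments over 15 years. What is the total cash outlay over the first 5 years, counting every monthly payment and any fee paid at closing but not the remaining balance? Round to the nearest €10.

Monthly rate = 6.375%/12 = 0.0053125; payment = 110,000 × 0.0053125 / (1 − (1+0.0053125)^−180) = €950.68.
Total outlay = 60 × €950.68 = €57,040.80.

€57,040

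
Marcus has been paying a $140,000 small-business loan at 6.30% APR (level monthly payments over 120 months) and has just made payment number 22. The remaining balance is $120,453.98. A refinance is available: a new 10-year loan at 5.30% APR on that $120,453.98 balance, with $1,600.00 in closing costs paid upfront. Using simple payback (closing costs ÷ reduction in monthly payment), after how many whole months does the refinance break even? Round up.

6 months

Current payment = 140,000 × 6.3%/12 / (1 − (1+0.0052500)^−120) = $1,575.46.
Refinanced payment = 120,453.98 × 0.0044167 / (1 − (1+0.0044167)^−120) = $1,295.34.
Monthly savings = $1,575.46 − $1,295.34 = $280.12.
Break-even = $1,600.00 / $280.12 = 5.71 → 6 months.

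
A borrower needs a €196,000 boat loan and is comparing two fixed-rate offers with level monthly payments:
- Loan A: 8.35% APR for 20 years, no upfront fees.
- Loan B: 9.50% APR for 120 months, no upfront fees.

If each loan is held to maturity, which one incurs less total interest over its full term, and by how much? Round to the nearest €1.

Loan B by €99,426

Loan A: at 8.35% the monthly rate is 0.0069583, so the payment is 196,000 × 0.0069583 / (1 − 1.0069583^−240) = €1,682.37.
Total interest on Loan A = 240 × €1,682.37 − €196,000 = €207,768.80.
Loan B: monthly rate = 9.5%/12 = 0.0079167; payment = 196,000 × 0.0079167 / (1 − (1+0.0079167)^−120) = €2,536.19.
Total interest on Loan B = 120 × €2,536.19 − €196,000 = €108,342.80.
Loan B is lower by €99,426.00.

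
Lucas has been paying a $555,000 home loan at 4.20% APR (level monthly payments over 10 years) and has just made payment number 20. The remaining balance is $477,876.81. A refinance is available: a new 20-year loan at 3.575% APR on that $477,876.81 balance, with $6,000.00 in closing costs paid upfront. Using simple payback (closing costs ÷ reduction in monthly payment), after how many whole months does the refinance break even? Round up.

3 months

Current payment = 555,000 × 4.2%/12 / (1 − (1+0.0035000)^−120) = $5,672.01.
Refinanced payment = 477,876.81 × 0.0029792 / (1 − (1+0.0029792)^−240) = $2,789.95.
Monthly savings = $5,672.01 − $2,789.95 = $2,882.06.
Break-even = $6,000.00 / $2,882.06 = 2.08 → 3 months.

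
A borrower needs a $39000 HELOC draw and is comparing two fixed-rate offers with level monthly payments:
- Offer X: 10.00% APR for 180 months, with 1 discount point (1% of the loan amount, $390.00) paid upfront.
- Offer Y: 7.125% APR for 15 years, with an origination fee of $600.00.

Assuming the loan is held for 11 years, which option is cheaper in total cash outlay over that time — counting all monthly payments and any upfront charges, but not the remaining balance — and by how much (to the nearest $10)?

Offer Y by $8,480

Offer X: monthly rate = 10%/12 = 0.0083333; payment = 39,000 × 0.0083333 / (1 − (1+0.0083333)^−180) = $419.10.
Offer Y: monthly rate = 7.125%/12 = 0.0059375; payment = 39,000 × 0.0059375 / (1 − (1+0.0059375)^−180) = $353.27.
Over 132 months: Offer X costs 132 × $419.10 + $390.00 = $55,711.20; Offer Y costs 132 × $353.27 + $600.00 = $47,231.64.
Offer Y is cheaper by $55,711.20 − $47,231.64 = $8,479.56.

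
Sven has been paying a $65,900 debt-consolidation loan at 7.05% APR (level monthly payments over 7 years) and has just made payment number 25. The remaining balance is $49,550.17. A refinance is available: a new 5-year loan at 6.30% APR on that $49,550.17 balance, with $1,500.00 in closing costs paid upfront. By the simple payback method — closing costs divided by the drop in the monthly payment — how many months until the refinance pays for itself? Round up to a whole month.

48 months

Current payment = 65,900 × 7.05%/12 / (1 − (1+0.0058750)^−84) = $996.22.
Refinanced payment = 49,550.17 × 0.0052500 / (1 − (1+0.0052500)^−60) = $964.87.
Monthly savings = $996.22 − $964.87 = $31.35.
Break-even = $1,500.00 / $31.35 = 47.85 → 48 months.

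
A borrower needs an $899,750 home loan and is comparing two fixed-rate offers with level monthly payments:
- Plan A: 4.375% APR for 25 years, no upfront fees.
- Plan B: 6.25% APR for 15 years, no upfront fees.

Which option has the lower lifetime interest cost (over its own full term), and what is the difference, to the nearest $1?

Plan A: monthly rate = 4.375%/12 = 0.0036458; payment = 899,750 × 0.0036458 / (1 − (1+0.0036458)^−300) = $4,937.48.
Total interest on Plan A = 300 × $4,937.48 − $899,750 = $581,494.00.
Plan B: monthly rate = 6.25%/12 = 0.0052083; payment = 899,750 × 0.0052083 / (1 − (1+0.0052083)^−180) = $7,714.66.
Total interest on Plan B = 180 × $7,714.66 − $899,750 = $488,888.80.
Plan B is lower by $92,605.20.

Plan B by $92,605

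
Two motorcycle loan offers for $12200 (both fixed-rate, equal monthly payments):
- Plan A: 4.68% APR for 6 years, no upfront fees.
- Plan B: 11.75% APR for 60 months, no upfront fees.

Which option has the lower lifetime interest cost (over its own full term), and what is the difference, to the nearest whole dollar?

Plan A by $2,174

Plan A: at 4.68% the monthly rate is 0.0039000, so the payment is 12,200 × 0.0039000 / (1 − 1.0039000^−72) = $194.67.
Total interest on Plan A = 72 × $194.67 − $12,200 = $1,816.24.
Plan B: at 11.75% the monthly rate is 0.0097917, so the payment is 12,200 × 0.0097917 / (1 − 1.0097917^−60) = $269.84.
Total interest on Plan B = 60 × $269.84 − $12,200 = $3,990.40.
Plan A is lower by $2,174.16.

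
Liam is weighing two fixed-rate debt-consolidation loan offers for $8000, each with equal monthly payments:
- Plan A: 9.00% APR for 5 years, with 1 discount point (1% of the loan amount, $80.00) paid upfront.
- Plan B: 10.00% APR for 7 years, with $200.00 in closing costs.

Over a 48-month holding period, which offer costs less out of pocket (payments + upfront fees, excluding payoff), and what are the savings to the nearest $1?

Plan B by $1,476

Plan A: at 9.00% the monthly rate is 0.0075000, so the payment is 8,000 × 0.0075000 / (1 − 1.0075000^−60) = $166.07.
Plan B: monthly rate = 10%/12 = 0.0083333; payment = 8,000 × 0.0083333 / (1 − (1+0.0083333)^−84) = $132.81.
Over 48 months: Plan A costs 48 × $166.07 + $80.00 = $8,051.36; Plan B costs 48 × $132.81 + $200.00 = $6,574.88.
Plan B is cheaper by $8,051.36 − $6,574.88 = $1,476.48.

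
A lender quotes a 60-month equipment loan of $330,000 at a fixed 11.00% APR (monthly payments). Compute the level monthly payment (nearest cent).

$7,175.00

At 11.00% the monthly rate is 0.0091667, so the payment is 330,000 × 0.0091667 / (1 − 1.0091667^−60) = $7,175.00.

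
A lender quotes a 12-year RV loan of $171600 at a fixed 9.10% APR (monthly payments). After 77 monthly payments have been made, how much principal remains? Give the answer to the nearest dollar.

$102,793

With monthly rate i = 9.1%/12 = 0.0075833, the balance after k of n payments is P · [(1+i)^n − (1+i)^k] / [(1+i)^n − 1].
(1+0.0075833)^144 = 2.96797622 and (1+0.0075833)^77 = 1.78910193, so the balance is 171,600 × (2.96797622 − 1.78910193) / (2.96797622 − 1) = $102,793.33.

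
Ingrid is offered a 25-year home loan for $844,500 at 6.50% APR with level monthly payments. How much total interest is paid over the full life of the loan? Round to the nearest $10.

$866,140

Monthly rate = 6.5%/12 = 0.0054167; payment = 844,500 × 0.0054167 / (1 − (1+0.0054167)^−300) = $5,702.12.
Total paid = 300 × $5,702.12 = $1,710,636.00; interest = $1,710,636.00 − $844,500 = $866,136.00.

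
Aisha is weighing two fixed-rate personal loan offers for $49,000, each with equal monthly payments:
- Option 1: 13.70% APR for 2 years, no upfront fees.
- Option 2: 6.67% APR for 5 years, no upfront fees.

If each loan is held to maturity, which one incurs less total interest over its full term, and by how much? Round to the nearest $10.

Option 1 by $1,460

Option 1: monthly rate = 13.7%/12 = 0.0114167; payment = 49,000 × 0.0114167 / (1 − (1+0.0114167)^−24) = $2,345.69.
Total interest on Option 1 = 24 × $2,345.69 − $49,000 = $7,296.56.
Option 2: at 6.67% the monthly rate is 0.0055583, so the payment is 49,000 × 0.0055583 / (1 − 1.0055583^−60) = $962.65.
Total interest on Option 2 = 60 × $962.65 − $49,000 = $8,759.00.
Option 1 is lower by $1,462.44.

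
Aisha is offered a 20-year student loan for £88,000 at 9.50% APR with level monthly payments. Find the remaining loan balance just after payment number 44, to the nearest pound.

£81,524

With monthly rate i = 9.5%/12 = 0.0079167, the balance after k of n payments is P · [(1+i)^n − (1+i)^k] / [(1+i)^n − 1].
(1+0.0079167)^240 = 6.63606141 and (1+0.0079167)^44 = 1.41476261, so the balance is 88,000 × (6.63606141 − 1.41476261) / (6.63606141 − 1) = £81,524.00.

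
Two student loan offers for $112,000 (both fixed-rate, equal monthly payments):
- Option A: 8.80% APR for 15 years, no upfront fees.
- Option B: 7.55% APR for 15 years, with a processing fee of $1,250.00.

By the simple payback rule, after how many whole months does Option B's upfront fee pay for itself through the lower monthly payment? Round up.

16 months

Option A: monthly rate = 8.8%/12 = 0.0073333; payment = 112,000 × 0.0073333 / (1 − (1+0.0073333)^−180) = $1,122.69.
Option B: at 7.55% the monthly rate is 0.0062917, so the payment is 112,000 × 0.0062917 / (1 − 1.0062917^−180) = $1,041.44.
Monthly savings = $1,122.69 − $1,041.44 = $81.25.
Break-even = $1,250.00 / $81.25 = 15.38 → 16 months.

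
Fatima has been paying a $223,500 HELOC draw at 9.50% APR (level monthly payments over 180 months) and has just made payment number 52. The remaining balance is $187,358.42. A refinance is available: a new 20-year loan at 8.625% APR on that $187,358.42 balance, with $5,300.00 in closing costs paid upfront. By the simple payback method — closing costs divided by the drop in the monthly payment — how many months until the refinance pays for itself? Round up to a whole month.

Current payment = 223,500 × 9.5%/12 / (1 − (1+0.0079167)^−180) = $2,333.84.
Refinanced payment = 187,358.42 × 0.0071875 / (1 − (1+0.0071875)^−240) = $1,640.79.
Monthly savings = $2,333.84 − $1,640.79 = $693.05.
Break-even = $5,300.00 / $693.05 = 7.65 → 8 months.

8 months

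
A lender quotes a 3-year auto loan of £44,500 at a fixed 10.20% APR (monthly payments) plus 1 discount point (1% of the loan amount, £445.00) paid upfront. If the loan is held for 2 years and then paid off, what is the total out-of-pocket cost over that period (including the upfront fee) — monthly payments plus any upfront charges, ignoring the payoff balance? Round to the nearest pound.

At 10.20% the monthly rate is 0.0085000, so the payment is 44,500 × 0.0085000 / (1 − 1.0085000^−36) = £1,440.07.
Total outlay = 24 × £1,440.07 + £445.00 = £35,006.68.

£35,007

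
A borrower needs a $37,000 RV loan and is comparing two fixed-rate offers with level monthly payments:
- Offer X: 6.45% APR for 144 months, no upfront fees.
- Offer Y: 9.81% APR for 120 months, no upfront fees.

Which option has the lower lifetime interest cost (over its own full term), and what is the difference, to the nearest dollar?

Offer X: at 6.45% the monthly rate is 0.0053750, so the payment is 37,000 × 0.0053750 / (1 − 1.0053750^−144) = $369.74.
Total interest on Offer X = 144 × $369.74 − $37,000 = $16,242.56.
Offer Y: monthly rate = 9.81%/12 = 0.0081750; payment = 37,000 × 0.0081750 / (1 − (1+0.0081750)^−120) = $485.07.
Total interest on Offer Y = 120 × $485.07 − $37,000 = $21,208.40.
Offer X is lower by $4,965.84.

Offer X by $4,966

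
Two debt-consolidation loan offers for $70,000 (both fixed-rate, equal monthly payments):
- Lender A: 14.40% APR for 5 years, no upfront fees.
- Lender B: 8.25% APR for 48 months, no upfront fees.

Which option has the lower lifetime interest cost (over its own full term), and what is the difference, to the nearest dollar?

Lender A: at 14.40% the monthly rate is 0.0120000, so the payment is 70,000 × 0.0120000 / (1 − 1.0120000^−60) = $1,643.33.
Total interest on Lender A = 60 × $1,643.33 − $70,000 = $28,599.80.
Lender B: at 8.25% the monthly rate is 0.0068750, so the payment is 70,000 × 0.0068750 / (1 − 1.0068750^−48) = $1,717.13.
Total interest on Lender B = 48 × $1,717.13 − $70,000 = $12,422.24.
Lender B is lower by $16,177.56.

Lender B by $16,178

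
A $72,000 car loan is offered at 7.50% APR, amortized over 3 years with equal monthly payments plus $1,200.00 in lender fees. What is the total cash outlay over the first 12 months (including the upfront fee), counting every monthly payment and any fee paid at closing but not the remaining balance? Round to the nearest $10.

At 7.50% the monthly rate is 0.0062500, so the payment is 72,000 × 0.0062500 / (1 − 1.0062500^−36) = $2,239.65.
Total outlay = 12 × $2,239.65 + $1,200.00 = $28,075.80.

$28,080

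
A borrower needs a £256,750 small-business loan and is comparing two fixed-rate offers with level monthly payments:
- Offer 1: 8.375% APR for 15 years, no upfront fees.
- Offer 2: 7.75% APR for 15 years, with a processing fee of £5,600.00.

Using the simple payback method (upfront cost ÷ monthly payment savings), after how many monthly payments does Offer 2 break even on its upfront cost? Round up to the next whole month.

Offer 1: at 8.375% the monthly rate is 0.0069792, so the payment is 256,750 × 0.0069792 / (1 − 1.0069792^−180) = £2,509.54.
Offer 2: at 7.75% the monthly rate is 0.0064583, so the payment is 256,750 × 0.0064583 / (1 − 1.0064583^−180) = £2,416.73.
Monthly savings = £2,509.54 − £2,416.73 = £92.81.
Break-even = £5,600.00 / £92.81 = 60.34 → 61 months.

61 months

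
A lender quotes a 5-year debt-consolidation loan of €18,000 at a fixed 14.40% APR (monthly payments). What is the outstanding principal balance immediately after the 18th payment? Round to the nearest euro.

With monthly rate i = 14.4%/12 = 0.0120000, the balance after k of n payments is P · [(1+i)^n − (1+i)^k] / [(1+i)^n − 1].
(1+0.0120000)^60 = 2.04564727 and (1+0.0120000)^18 = 1.23950769, so the balance is 18,000 × (2.04564727 − 1.23950769) / (2.04564727 − 1) = €13,877.06.

€13,877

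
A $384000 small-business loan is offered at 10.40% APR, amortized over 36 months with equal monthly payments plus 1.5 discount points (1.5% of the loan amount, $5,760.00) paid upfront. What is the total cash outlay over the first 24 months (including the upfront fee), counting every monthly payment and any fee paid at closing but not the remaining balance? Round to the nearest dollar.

At 10.40% the monthly rate is 0.0086667, so the payment is 384,000 × 0.0086667 / (1 − 1.0086667^−36) = $12,462.84.
Total outlay = 24 × $12,462.84 + $5,760.00 = $304,868.16.

$304,868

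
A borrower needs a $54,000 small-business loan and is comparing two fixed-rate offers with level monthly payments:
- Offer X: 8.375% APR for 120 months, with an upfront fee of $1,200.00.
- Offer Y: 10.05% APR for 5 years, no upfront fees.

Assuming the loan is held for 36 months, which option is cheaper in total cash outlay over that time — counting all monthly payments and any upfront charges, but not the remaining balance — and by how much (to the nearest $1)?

Offer X: at 8.375% the monthly rate is 0.0069792, so the payment is 54,000 × 0.0069792 / (1 − 1.0069792^−120) = $665.92.
Offer Y: monthly rate = 10.05%/12 = 0.0083750; payment = 54,000 × 0.0083750 / (1 − (1+0.0083750)^−60) = $1,148.67.
Over 36 months: Offer X costs 36 × $665.92 + $1,200.00 = $25,173.12; Offer Y costs 36 × $1,148.67 = $41,352.12.
Offer X is cheaper by $41,352.12 − $25,173.12 = $16,179.00.

Offer X by $16,179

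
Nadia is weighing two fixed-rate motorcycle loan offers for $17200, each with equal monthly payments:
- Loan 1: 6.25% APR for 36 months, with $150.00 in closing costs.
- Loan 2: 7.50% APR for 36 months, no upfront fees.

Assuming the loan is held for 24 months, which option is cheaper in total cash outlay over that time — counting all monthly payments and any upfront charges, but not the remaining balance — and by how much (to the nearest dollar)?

Loan 1: at 6.25% the monthly rate is 0.0052083, so the payment is 17,200 × 0.0052083 / (1 − 1.0052083^−36) = $525.21.
Loan 2: at 7.50% the monthly rate is 0.0062500, so the payment is 17,200 × 0.0062500 / (1 − 1.0062500^−36) = $535.03.
Over 24 months: Loan 1 costs 24 × $525.21 + $150.00 = $12,755.04; Loan 2 costs 24 × $535.03 = $12,840.72.
Loan 1 is cheaper by $12,840.72 − $12,755.04 = $85.68.

Loan 1 by $86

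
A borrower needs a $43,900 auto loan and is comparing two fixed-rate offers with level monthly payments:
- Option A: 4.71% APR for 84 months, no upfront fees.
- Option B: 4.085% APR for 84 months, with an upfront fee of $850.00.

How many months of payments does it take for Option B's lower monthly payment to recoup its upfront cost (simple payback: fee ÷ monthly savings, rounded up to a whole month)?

Option A: monthly rate = 4.71%/12 = 0.0039250; payment = 43,900 × 0.0039250 / (1 − (1+0.0039250)^−84) = $614.51.
Option B: at 4.085% the monthly rate is 0.0034042, so the payment is 43,900 × 0.0034042 / (1 − 1.0034042^−84) = $601.78.
Monthly savings = $614.51 − $601.78 = $12.73.
Break-even = $850.00 / $12.73 = 66.77 → 67 months.

67 months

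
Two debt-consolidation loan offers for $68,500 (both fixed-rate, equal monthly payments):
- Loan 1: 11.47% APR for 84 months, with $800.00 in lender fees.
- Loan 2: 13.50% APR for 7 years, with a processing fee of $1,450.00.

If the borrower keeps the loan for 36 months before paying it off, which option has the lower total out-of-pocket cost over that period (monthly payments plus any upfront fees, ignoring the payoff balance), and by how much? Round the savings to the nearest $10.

Loan 1: monthly rate = 11.47%/12 = 0.0095583; payment = 68,500 × 0.0095583 / (1 − (1+0.0095583)^−84) = $1,189.88.
Loan 2: at 13.50% the monthly rate is 0.0112500, so the payment is 68,500 × 0.0112500 / (1 − 1.0112500^−84) = $1,264.85.
Over 36 months: Loan 1 costs 36 × $1,189.88 + $800.00 = $43,635.68; Loan 2 costs 36 × $1,264.85 + $1,450.00 = $46,984.60.
Loan 1 is cheaper by $46,984.60 − $43,635.68 = $3,348.92.

Loan 1 by $3,350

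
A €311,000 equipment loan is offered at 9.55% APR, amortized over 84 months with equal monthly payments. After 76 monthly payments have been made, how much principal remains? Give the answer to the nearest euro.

With monthly rate i = 9.55%/12 = 0.0079583, the balance after k of n payments is P · [(1+i)^n − (1+i)^k] / [(1+i)^n − 1].
(1+0.0079583)^84 = 1.94615174 and (1+0.0079583)^76 = 1.82656891, so the balance is 311,000 × (1.94615174 − 1.82656891) / (1.94615174 − 1) = €39,306.87.

€39,307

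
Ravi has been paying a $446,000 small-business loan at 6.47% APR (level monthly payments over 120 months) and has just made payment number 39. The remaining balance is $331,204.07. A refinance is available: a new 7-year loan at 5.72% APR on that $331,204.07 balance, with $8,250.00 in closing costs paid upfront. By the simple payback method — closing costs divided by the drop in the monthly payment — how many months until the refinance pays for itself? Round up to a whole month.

Current payment = 446,000 × 6.47%/12 / (1 − (1+0.0053917)^−120) = $5,057.43.
Refinanced payment = 331,204.07 × 0.0047667 / (1 − (1+0.0047667)^−84) = $4,794.08.
Monthly savings = $5,057.43 − $4,794.08 = $263.35.
Break-even = $8,250.00 / $263.35 = 31.33 → 32 months.

32 months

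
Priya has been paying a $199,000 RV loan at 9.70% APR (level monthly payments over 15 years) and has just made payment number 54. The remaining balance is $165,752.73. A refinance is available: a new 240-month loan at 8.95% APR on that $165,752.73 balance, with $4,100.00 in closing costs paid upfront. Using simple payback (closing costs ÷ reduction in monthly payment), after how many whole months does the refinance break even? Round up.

Current payment = 199,000 × 9.7%/12 / (1 − (1+0.0080833)^−180) = $2,102.09.
Refinanced payment = 165,752.73 × 0.0074583 / (1 − (1+0.0074583)^−240) = $1,485.99.
Monthly savings = $2,102.09 − $1,485.99 = $616.10.
Break-even = $4,100.00 / $616.10 = 6.65 → 7 months.

7 months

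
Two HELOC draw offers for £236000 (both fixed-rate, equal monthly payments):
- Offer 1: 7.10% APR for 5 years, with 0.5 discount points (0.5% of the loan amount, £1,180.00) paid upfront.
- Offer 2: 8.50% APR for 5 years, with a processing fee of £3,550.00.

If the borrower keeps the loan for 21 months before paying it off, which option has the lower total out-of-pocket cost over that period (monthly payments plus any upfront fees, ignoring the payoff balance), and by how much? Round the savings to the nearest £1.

Offer 1: at 7.10% the monthly rate is 0.0059167, so the payment is 236,000 × 0.0059167 / (1 − 1.0059167^−60) = £4,684.23.
Offer 2: monthly rate = 8.5%/12 = 0.0070833; payment = 236,000 × 0.0070833 / (1 − (1+0.0070833)^−60) = £4,841.90.
Over 21 months: Offer 1 costs 21 × £4,684.23 + £1,180.00 = £99,548.83; Offer 2 costs 21 × £4,841.90 + £3,550.00 = £105,229.90.
Offer 1 is cheaper by £105,229.90 − £99,548.83 = £5,681.07.

Offer 1 by £5,681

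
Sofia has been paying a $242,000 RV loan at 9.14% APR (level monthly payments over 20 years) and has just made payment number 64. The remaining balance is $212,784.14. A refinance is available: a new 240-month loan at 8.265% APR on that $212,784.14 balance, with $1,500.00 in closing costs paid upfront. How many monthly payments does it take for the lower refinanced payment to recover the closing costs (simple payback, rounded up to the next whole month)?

4 months

Current payment = 242,000 × 9.14%/12 / (1 − (1+0.0076167)^−240) = $2,199.17.
Refinanced payment = 212,784.14 × 0.0068875 / (1 − (1+0.0068875)^−240) = $1,815.06.
Monthly savings = $2,199.17 − $1,815.06 = $384.11.
Break-even = $1,500.00 / $384.11 = 3.91 → 4 months.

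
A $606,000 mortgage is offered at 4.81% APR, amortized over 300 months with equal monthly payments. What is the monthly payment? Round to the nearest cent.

Monthly rate = 4.81%/12 = 0.0040083; payment = 606,000 × 0.0040083 / (1 − (1+0.0040083)^−300) = $3,475.86.

$3,475.86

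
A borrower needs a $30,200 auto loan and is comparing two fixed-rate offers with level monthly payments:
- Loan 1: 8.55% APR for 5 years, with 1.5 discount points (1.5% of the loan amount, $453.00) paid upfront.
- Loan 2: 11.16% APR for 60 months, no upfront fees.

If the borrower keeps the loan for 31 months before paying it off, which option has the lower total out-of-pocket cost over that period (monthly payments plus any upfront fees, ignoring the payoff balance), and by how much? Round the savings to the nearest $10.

Loan 1 by $750

Loan 1: monthly rate = 8.55%/12 = 0.0071250; payment = 30,200 × 0.0071250 / (1 − (1+0.0071250)^−60) = $620.33.
Loan 2: at 11.16% the monthly rate is 0.0093000, so the payment is 30,200 × 0.0093000 / (1 − 1.0093000^−60) = $659.03.
Over 31 months: Loan 1 costs 31 × $620.33 + $453.00 = $19,683.23; Loan 2 costs 31 × $659.03 = $20,429.93.
Loan 1 is cheaper by $20,429.93 − $19,683.23 = $746.70.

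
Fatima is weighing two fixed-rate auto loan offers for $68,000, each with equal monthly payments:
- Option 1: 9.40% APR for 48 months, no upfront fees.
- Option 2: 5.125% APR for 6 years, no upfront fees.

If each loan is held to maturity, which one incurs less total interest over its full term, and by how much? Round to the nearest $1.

Option 2 by $2,712

Option 1: at 9.40% the monthly rate is 0.0078333, so the payment is 68,000 × 0.0078333 / (1 − 1.0078333^−48) = $1,705.13.
Total interest on Option 1 = 48 × $1,705.13 − $68,000 = $13,846.24.
Option 2: at 5.125% the monthly rate is 0.0042708, so the payment is 68,000 × 0.0042708 / (1 − 1.0042708^−72) = $1,099.08.
Total interest on Option 2 = 72 × $1,099.08 − $68,000 = $11,133.76.
Option 2 is lower by $2,712.48.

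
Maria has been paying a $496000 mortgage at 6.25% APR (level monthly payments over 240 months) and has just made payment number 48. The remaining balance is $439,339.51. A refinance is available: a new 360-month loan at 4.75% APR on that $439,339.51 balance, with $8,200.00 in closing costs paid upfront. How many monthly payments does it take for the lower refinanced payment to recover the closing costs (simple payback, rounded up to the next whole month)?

Current payment = 496,000 × 6.25%/12 / (1 − (1+0.0052083)^−240) = $3,625.40.
Refinanced payment = 439,339.51 × 0.0039583 / (1 − (1+0.0039583)^−360) = $2,291.80.
Monthly savings = $3,625.40 − $2,291.80 = $1,333.60.
Break-even = $8,200.00 / $1,333.60 = 6.15 → 7 months.

7 months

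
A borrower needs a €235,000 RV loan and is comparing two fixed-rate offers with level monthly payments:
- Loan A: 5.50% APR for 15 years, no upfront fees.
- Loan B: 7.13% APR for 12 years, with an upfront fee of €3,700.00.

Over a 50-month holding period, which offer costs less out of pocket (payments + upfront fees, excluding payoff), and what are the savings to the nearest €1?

Loan A: at 5.50% the monthly rate is 0.0045833, so the payment is 235,000 × 0.0045833 / (1 − 1.0045833^−180) = €1,920.15.
Loan B: at 7.13% the monthly rate is 0.0059417, so the payment is 235,000 × 0.0059417 / (1 − 1.0059417^−144) = €2,433.01.
Over 50 months: Loan A costs 50 × €1,920.15 = €96,007.50; Loan B costs 50 × €2,433.01 + €3,700.00 = €125,350.50.
Loan A is cheaper by €125,350.50 − €96,007.50 = €29,343.00.

Loan A by €29,343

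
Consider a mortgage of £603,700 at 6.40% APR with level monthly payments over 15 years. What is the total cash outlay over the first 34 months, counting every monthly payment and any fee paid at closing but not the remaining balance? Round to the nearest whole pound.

£177,675

Monthly rate = 6.4%/12 = 0.0053333; payment = 603,700 × 0.0053333 / (1 − (1+0.0053333)^−180) = £5,225.74.
Total outlay = 34 × £5,225.74 = £177,675.16.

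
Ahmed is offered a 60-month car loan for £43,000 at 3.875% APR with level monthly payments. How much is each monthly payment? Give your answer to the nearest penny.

£789.49

At 3.875% the monthly rate is 0.0032292, so the payment is 43,000 × 0.0032292 / (1 − 1.0032292^−60) = £789.49.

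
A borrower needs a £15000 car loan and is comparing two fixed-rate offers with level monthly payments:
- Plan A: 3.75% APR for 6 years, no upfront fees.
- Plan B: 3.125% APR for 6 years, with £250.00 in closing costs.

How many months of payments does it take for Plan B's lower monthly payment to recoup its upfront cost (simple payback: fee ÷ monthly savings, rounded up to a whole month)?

60 months

Plan A: at 3.75% the monthly rate is 0.0031250, so the payment is 15,000 × 0.0031250 / (1 − 1.0031250^−72) = £232.97.
Plan B: at 3.125% the monthly rate is 0.0026042, so the payment is 15,000 × 0.0026042 / (1 − 1.0026042^−72) = £228.74.
Monthly savings = £232.97 − £228.74 = £4.23.
Break-even = £250.00 / £4.23 = 59.10 → 60 months.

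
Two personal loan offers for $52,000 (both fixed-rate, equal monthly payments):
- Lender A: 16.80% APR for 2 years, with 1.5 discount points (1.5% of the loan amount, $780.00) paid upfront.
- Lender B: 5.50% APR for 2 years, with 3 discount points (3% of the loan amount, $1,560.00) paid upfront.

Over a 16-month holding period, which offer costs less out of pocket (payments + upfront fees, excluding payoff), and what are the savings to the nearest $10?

Lender A: at 16.80% the monthly rate is 0.0140000, so the payment is 52,000 × 0.0140000 / (1 − 1.0140000^−24) = $2,566.00.
Lender B: monthly rate = 5.5%/12 = 0.0045833; payment = 52,000 × 0.0045833 / (1 − (1+0.0045833)^−24) = $2,292.97.
Over 16 months: Lender A costs 16 × $2,566.00 + $780.00 = $41,836.00; Lender B costs 16 × $2,292.97 + $1,560.00 = $38,247.52.
Lender B is cheaper by $41,836.00 − $38,247.52 = $3,588.48.

Lender B by $3,590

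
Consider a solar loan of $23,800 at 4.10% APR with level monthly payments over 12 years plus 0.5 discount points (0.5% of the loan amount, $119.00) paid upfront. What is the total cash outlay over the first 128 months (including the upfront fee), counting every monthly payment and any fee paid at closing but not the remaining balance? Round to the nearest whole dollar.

At 4.10% the monthly rate is 0.0034167, so the payment is 23,800 × 0.0034167 / (1 − 1.0034167^−144) = $209.53.
Total outlay = 128 × $209.53 + $119.00 = $26,938.84.

$26,939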